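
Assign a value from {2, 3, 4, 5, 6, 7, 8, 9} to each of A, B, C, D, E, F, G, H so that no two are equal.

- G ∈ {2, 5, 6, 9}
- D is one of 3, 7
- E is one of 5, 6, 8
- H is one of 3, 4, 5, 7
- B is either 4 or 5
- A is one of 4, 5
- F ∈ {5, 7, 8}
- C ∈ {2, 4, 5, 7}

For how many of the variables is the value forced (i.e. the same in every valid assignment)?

Among the 8 variables, 9 fits only G (and all 8 values in {2, 3, 4, 5, 6, 7, 8, 9} must be used), so G = 9.
The 7 still-open variables draw from only 7 values {2, 3, 4, 5, 6, 7, 8}, so each is used; only C can be 2, hence C = 2.
The 6 still-open variables together cover exactly {3, 4, 5, 6, 7, 8} — 6 values for 6 variables — and 6 appears only in E's list, so E = 6.
Among the 5 still-open variables, 8 fits only F (and all 5 values in {3, 4, 5, 7, 8} must be used), so F = 8.
The 2 variables A and B are confined to {4, 5}, which locks those values in; drop them from H.
Determined: C=2, E=6, F=8, G=9. The other variables each still have more than one consistent value. That makes 4.

4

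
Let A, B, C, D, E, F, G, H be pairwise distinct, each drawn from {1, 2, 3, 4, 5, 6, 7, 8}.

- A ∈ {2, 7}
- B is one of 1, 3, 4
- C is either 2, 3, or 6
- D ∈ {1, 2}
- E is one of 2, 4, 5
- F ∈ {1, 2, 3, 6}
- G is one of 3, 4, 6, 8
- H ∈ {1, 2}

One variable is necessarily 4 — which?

B

The 8 variables draw from only 8 values {1, 2, 3, 4, 5, 6, 7, 8}, so each is used; only E can be 5, hence E = 5.
The 7 still-open variables draw from only 7 values {1, 2, 3, 4, 6, 7, 8}, so each is used; only A can be 7, hence A = 7.
Among the 6 still-open variables, 8 fits only G (and all 6 values in {1, 2, 3, 4, 6, 8} must be used), so G = 8.
The 5 still-open variables draw from only 5 values {1, 2, 3, 4, 6}, so each is used; only B can be 4, hence B = 4.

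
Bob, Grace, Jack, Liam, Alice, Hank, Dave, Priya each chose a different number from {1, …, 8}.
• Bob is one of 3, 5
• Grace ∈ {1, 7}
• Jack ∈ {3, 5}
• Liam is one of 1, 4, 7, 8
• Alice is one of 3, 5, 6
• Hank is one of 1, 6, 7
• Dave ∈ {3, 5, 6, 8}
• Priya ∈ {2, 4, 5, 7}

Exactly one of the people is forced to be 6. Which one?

Alice

Among the 8 variables, 2 fits only Priya (and all 8 values in {1, 2, 3, 4, 5, 6, 7, 8} must be used), so Priya = 2.
The 7 still-open variables together cover exactly {1, 3, 4, 5, 6, 7, 8} — 7 values for 7 variables — and 4 appears only in Liam's list, so Liam = 4.
The 6 still-open variables draw from only 6 values {1, 3, 5, 6, 7, 8}, so each is used; only Dave can be 8, hence Dave = 8.
Bob and Jack between them cover only {3, 5} — a naked pair. Remove those values from Alice.
So 6 goes to Alice.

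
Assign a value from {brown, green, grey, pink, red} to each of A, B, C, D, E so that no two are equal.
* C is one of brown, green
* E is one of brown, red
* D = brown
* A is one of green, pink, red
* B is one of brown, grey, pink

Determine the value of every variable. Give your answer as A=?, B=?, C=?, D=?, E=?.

D's domain is down to {brown}, so D = brown. Remove brown from B, C, E.
That leaves E = red. Eliminate red elsewhere: A.
C has just one choice, so C = green. So A can't be green.
A has just one choice, so A = pink. Strike pink from B.
B must be grey (only option left).

A=pink, B=grey, C=green, D=brown, E=red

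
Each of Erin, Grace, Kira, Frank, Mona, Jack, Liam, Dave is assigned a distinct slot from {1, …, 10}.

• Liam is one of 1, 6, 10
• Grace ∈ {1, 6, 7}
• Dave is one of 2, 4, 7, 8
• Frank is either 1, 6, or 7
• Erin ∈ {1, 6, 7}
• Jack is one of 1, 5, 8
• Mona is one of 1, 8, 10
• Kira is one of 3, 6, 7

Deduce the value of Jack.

5

The 3 variables Erin, Grace, Frank are confined to {1, 6, 7}, which locks those values in; drop them from Kira, Mona, Jack, Liam, Dave.
Kira must be 3 (only option left).
Liam has just one choice, so Liam = 10. Strike 10 from Mona.
That leaves Mona = 8. So Jack, Dave can't be 8.
So Jack = 5.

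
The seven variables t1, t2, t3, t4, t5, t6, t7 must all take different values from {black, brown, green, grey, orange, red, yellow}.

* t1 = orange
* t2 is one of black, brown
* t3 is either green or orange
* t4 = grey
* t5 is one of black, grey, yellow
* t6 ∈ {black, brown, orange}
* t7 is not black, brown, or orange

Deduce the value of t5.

t1 must be orange (only option left). Remove orange from t3, t6.
t3 has just one choice, so t3 = green. Strike green from t7.
t4 has just one choice, so t4 = grey. Strike grey from t5, t7.
Among the 4 still-open variables, red fits only t7 (and all 4 values in {black, brown, red, yellow} must be used), so t7 = red.
Among the 3 still-open variables, yellow fits only t5 (and all 3 values in {black, brown, yellow} must be used), so t5 = yellow.

yellow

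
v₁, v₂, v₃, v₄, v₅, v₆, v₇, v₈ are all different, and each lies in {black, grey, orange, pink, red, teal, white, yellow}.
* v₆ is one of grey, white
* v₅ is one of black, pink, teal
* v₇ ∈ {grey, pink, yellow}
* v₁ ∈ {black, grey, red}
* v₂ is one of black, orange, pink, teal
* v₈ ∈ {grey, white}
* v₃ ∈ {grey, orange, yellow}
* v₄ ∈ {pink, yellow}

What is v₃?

orange

The 8 variables together cover exactly {black, grey, orange, pink, red, teal, white, yellow} — 8 values for 8 variables — and red appears only in v₁'s list, so v₁ = red.
v₆ and v₈ between them cover only {grey, white} — a naked pair. Remove those values from v₃, v₇.
The 2 variables v₄ and v₇ are confined to {pink, yellow}, which locks those values in; drop them from v₂, v₃, v₅.
So v₃ = orange.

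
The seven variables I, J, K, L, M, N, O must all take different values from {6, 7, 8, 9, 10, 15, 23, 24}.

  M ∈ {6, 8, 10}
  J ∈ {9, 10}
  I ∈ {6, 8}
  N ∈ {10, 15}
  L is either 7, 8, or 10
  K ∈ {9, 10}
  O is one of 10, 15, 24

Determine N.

15

The 7 variables draw from only 7 values {6, 7, 8, 9, 10, 15, 24}, so each is used; only L can be 7, hence L = 7.
The 6 still-open variables together cover exactly {6, 8, 9, 10, 15, 24} — 6 values for 6 variables — and 24 appears only in O's list, so O = 24.
Among the 5 still-open variables, 15 fits only N (and all 5 values in {6, 8, 9, 10, 15} must be used), so N = 15.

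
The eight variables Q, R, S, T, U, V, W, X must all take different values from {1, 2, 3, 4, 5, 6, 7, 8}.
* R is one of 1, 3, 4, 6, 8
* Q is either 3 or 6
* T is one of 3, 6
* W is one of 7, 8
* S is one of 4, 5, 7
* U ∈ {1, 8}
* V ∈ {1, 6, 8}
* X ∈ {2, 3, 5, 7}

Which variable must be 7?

W

The 8 variables draw from only 8 values {1, 2, 3, 4, 5, 6, 7, 8}, so each is used; only X can be 2, hence X = 2.
The 7 still-open variables draw from only 7 values {1, 3, 4, 5, 6, 7, 8}, so each is used; only S can be 5, hence S = 5.
The 6 still-open variables together cover exactly {1, 3, 4, 6, 7, 8} — 6 values for 6 variables — and 4 appears only in R's list, so R = 4.
The 5 still-open variables together cover exactly {1, 3, 6, 7, 8} — 5 values for 5 variables — and 7 appears only in W's list, so W = 7.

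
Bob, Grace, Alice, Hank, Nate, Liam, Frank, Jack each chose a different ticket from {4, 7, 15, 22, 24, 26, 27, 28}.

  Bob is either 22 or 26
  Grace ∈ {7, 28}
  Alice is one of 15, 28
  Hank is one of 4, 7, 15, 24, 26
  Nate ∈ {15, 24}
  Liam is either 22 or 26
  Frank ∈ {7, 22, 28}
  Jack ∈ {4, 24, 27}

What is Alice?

15

The 8 variables draw from only 8 values {4, 7, 15, 22, 24, 26, 27, 28}, so each is used; only Jack can be 27, hence Jack = 27.
Among the 7 still-open variables, 4 fits only Hank (and all 7 values in {4, 7, 15, 22, 24, 26, 28} must be used), so Hank = 4.
Among the 6 still-open variables, 24 fits only Nate (and all 6 values in {7, 15, 22, 24, 26, 28} must be used), so Nate = 24.
Among the 5 still-open variables, 15 fits only Alice (and all 5 values in {7, 15, 22, 26, 28} must be used), so Alice = 15.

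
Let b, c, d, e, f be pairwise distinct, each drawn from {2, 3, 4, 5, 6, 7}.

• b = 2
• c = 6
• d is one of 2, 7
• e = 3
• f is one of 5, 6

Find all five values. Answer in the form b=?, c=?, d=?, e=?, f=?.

b's domain is down to {2}, so b = 2. So d can't be 2.
That leaves c = 6. Eliminate 6 elsewhere: f.
That leaves d = 7.
e must be 3 (only option left).
f must be 5 (only option left).

b=2, c=6, d=7, e=3, f=5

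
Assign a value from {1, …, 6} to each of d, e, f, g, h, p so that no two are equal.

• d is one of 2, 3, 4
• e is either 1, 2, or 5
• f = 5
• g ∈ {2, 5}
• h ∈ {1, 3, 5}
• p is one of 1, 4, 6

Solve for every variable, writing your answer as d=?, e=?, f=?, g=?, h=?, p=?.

f must be 5 (only option left). Strike 5 from e, g, h.
g has just one choice, so g = 2. Remove 2 from d, e.
e has just one choice, so e = 1. Remove 1 from h, p.
h's domain is down to {3}, so h = 3. Strike 3 from d.
That leaves d = 4. Eliminate 4 elsewhere: p.
p must be 6 (only option left).

d=4, e=1, f=5, g=2, h=3, p=6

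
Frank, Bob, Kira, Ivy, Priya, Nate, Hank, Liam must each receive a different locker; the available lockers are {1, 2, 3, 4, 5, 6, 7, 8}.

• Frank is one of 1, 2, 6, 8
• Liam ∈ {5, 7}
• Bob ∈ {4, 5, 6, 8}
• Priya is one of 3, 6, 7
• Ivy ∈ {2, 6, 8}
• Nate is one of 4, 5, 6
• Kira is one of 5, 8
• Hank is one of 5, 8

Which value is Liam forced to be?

7

The 8 variables together cover exactly {1, 2, 3, 4, 5, 6, 7, 8} — 8 values for 8 variables — and 1 appears only in Frank's list, so Frank = 1.
The 7 still-open variables together cover exactly {2, 3, 4, 5, 6, 7, 8} — 7 values for 7 variables — and 2 appears only in Ivy's list, so Ivy = 2.
The 6 still-open variables together cover exactly {3, 4, 5, 6, 7, 8} — 6 values for 6 variables — and 3 appears only in Priya's list, so Priya = 3.
Among the 5 still-open variables, 7 fits only Liam (and all 5 values in {4, 5, 6, 7, 8} must be used), so Liam = 7.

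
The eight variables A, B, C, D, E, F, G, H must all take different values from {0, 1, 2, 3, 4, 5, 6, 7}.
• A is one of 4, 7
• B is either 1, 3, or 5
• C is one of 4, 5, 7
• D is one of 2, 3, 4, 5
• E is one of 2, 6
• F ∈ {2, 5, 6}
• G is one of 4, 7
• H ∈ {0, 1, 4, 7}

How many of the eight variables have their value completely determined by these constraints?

4

The 8 variables together cover exactly {0, 1, 2, 3, 4, 5, 6, 7} — 8 values for 8 variables — and 0 appears only in H's list, so H = 0.
The 7 still-open variables draw from only 7 values {1, 2, 3, 4, 5, 6, 7}, so each is used; only B can be 1, hence B = 1.
Among the 6 still-open variables, 3 fits only D (and all 6 values in {2, 3, 4, 5, 6, 7} must be used), so D = 3.
A and G share exactly the 2 values {4, 7}; by pigeonhole those values go to them, so strike 4, 7 from C.
That leaves C = 5. Eliminate 5 elsewhere: F.
Determined: B=1, C=5, D=3, H=0. The other variables each still have more than one consistent value. That makes 4.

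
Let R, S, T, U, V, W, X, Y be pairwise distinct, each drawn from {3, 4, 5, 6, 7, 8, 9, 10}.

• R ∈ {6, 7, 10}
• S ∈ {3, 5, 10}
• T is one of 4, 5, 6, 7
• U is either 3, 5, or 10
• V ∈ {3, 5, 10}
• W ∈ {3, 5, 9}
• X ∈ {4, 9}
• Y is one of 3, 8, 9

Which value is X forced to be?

4

Among the 8 variables, 8 fits only Y (and all 8 values in {3, 4, 5, 6, 7, 8, 9, 10} must be used), so Y = 8.
The 3 variables S, U, V are confined to {3, 5, 10}, which locks those values in; drop them from R, T, W.
That leaves W = 9. Eliminate 9 elsewhere: X.
So X = 4.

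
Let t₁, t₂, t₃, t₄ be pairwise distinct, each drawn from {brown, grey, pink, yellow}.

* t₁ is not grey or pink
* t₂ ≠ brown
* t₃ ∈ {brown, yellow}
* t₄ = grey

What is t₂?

pink

t₄'s domain is down to {grey}, so t₄ = grey. Strike grey from t₂.
Among the 3 still-open variables, pink fits only t₂ (and all 3 values in {brown, pink, yellow} must be used), so t₂ = pink.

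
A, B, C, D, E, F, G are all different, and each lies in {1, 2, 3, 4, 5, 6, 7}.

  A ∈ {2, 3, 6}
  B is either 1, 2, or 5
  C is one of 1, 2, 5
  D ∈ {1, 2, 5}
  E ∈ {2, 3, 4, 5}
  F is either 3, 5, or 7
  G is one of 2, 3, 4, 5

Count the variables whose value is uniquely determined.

The 7 variables draw from only 7 values {1, 2, 3, 4, 5, 6, 7}, so each is used; only A can be 6, hence A = 6.
Among the 6 still-open variables, 7 fits only F (and all 6 values in {1, 2, 3, 4, 5, 7} must be used), so F = 7.
The 3 variables B, C, D are confined to {1, 2, 5}, which locks those values in; drop them from E, G.
Determined: A=6, F=7. The other variables each still have more than one consistent value. That makes 2.

2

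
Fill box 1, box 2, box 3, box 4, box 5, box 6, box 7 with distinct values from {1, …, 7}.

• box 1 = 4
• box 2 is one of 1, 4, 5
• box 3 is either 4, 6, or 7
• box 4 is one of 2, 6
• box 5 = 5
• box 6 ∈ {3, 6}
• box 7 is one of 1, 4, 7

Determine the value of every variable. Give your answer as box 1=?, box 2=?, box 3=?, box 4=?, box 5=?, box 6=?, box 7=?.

box 1=4, box 2=1, box 3=6, box 4=2, box 5=5, box 6=3, box 7=7

box 1 has just one choice, so box 1 = 4. Remove 4 from box 2, box 3, box 7.
box 5 must be 5 (only option left). Eliminate 5 elsewhere: box 2.
box 2's domain is down to {1}, so box 2 = 1. So box 7 can't be 1.
box 7 must be 7 (only option left). Strike 7 from box 3.
box 3 must be 6 (only option left). Strike 6 from box 4, box 6.
box 4 has just one choice, so box 4 = 2.
box 6 has just one choice, so box 6 = 3.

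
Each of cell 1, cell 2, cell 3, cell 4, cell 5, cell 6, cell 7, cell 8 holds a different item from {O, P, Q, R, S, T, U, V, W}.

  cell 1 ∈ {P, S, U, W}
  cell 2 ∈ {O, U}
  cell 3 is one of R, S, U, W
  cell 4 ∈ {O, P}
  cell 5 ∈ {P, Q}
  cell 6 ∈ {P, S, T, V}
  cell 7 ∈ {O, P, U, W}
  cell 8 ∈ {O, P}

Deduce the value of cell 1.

S

cell 4 and cell 8 between them cover only {O, P} — a naked pair. Remove those values from cell 1, cell 2, cell 5, cell 6, cell 7.
cell 2's domain is down to {U}, so cell 2 = U. Eliminate U elsewhere: cell 1, cell 3, cell 7.
cell 5 must be Q (only option left).
cell 7 has just one choice, so cell 7 = W. Eliminate W elsewhere: cell 1, cell 3.
So cell 1 = S.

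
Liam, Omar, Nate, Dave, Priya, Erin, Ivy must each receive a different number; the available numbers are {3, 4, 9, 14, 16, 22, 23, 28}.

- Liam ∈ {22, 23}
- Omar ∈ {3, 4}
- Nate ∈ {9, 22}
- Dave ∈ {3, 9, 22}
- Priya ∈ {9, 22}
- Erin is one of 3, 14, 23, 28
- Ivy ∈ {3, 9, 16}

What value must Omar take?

The 2 variables Nate and Priya are confined to {9, 22}, which locks those values in; drop them from Liam, Dave, Ivy.
Liam has just one choice, so Liam = 23. Remove 23 from Erin.
Dave's domain is down to {3}, so Dave = 3. So Omar, Erin, Ivy can't be 3.
So Omar = 4.

4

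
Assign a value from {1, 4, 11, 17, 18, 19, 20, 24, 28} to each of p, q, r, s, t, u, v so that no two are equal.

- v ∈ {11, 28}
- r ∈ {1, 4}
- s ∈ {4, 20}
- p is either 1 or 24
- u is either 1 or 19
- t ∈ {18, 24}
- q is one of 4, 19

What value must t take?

q, r, u between them cover only {1, 4, 19} — a naked triple. Remove those values from p, s.
p's domain is down to {24}, so p = 24. Eliminate 24 elsewhere: t.
So t = 18.

18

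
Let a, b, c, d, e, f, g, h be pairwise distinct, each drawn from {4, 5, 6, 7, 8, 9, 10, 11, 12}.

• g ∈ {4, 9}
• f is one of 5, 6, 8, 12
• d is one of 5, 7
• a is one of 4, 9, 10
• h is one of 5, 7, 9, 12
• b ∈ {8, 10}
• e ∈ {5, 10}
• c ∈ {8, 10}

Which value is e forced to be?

5

The 8 variables draw from only 8 values {4, 5, 6, 7, 8, 9, 10, 12}, so each is used; only f can be 6, hence f = 6.
Among the 7 still-open variables, 12 fits only h (and all 7 values in {4, 5, 7, 8, 9, 10, 12} must be used), so h = 12.
The 6 still-open variables together cover exactly {4, 5, 7, 8, 9, 10} — 6 values for 6 variables — and 7 appears only in d's list, so d = 7.
The 5 still-open variables draw from only 5 values {4, 5, 8, 9, 10}, so each is used; only e can be 5, hence e = 5.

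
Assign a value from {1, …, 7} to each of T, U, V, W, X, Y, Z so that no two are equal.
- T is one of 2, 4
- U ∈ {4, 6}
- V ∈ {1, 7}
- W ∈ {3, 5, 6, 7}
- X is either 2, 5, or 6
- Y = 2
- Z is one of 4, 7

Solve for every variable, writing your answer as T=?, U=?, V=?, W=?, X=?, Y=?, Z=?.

T=4, U=6, V=1, W=3, X=5, Y=2, Z=7

Y's domain is down to {2}, so Y = 2. Remove 2 from T, X.
T's domain is down to {4}, so T = 4. Remove 4 from U, Z.
U has just one choice, so U = 6. So W, X can't be 6.
X's domain is down to {5}, so X = 5. So W can't be 5.
Z has just one choice, so Z = 7. Eliminate 7 elsewhere: V, W.
That leaves V = 1.
W must be 3 (only option left).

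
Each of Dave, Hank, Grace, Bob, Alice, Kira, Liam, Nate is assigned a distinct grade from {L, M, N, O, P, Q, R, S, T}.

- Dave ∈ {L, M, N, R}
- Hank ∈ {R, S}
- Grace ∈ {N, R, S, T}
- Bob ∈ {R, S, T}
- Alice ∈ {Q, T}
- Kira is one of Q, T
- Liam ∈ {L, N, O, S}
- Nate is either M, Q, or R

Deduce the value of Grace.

Among the 8 variables, O fits only Liam (and all 8 values in {L, M, N, O, Q, R, S, T} must be used), so Liam = O.
The 7 still-open variables draw from only 7 values {L, M, N, Q, R, S, T}, so each is used; only Dave can be L, hence Dave = L.
Among the 6 still-open variables, M fits only Nate (and all 6 values in {M, N, Q, R, S, T} must be used), so Nate = M.
The 5 still-open variables together cover exactly {N, Q, R, S, T} — 5 values for 5 variables — and N appears only in Grace's list, so Grace = N.

N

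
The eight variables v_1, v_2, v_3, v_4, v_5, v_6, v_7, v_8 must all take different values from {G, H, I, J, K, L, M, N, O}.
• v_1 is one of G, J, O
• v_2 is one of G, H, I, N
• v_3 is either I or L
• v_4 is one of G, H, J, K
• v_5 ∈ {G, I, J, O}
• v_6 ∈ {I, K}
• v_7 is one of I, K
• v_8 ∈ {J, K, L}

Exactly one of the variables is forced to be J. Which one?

v_8

The 8 variables together cover exactly {G, H, I, J, K, L, N, O} — 8 values for 8 variables — and N appears only in v_2's list, so v_2 = N.
The 7 still-open variables draw from only 7 values {G, H, I, J, K, L, O}, so each is used; only v_4 can be H, hence v_4 = H.
The 2 variables v_6 and v_7 are confined to {I, K}, which locks those values in; drop them from v_3, v_5, v_8.
v_3's domain is down to {L}, so v_3 = L. So v_8 can't be L.
So J goes to v_8.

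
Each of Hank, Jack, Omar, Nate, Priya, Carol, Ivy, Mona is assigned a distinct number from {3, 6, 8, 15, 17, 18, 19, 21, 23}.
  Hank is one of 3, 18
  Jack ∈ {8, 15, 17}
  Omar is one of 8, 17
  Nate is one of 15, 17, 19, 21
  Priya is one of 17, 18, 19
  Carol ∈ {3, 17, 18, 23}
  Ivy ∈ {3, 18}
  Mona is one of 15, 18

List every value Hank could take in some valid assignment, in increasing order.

The 8 variables together cover exactly {3, 8, 15, 17, 18, 19, 21, 23} — 8 values for 8 variables — and 21 appears only in Nate's list, so Nate = 21.
The 7 still-open variables together cover exactly {3, 8, 15, 17, 18, 19, 23} — 7 values for 7 variables — and 19 appears only in Priya's list, so Priya = 19.
Among the 6 still-open variables, 23 fits only Carol (and all 6 values in {3, 8, 15, 17, 18, 23} must be used), so Carol = 23.
Hank and Ivy share exactly the 2 values {3, 18}; by pigeonhole those values go to them, so strike 3, 18 from Mona.
Mona must be 15 (only option left). Remove 15 from Jack.
No further eliminations apply; Hank can still be any of 3, 18.

3, 18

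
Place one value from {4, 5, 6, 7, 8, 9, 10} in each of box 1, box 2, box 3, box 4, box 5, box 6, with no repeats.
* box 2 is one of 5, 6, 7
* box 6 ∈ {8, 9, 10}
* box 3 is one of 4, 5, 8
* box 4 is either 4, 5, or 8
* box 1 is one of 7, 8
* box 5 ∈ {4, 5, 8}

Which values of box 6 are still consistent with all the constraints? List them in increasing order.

box 3, box 4, box 5 share exactly the 3 values {4, 5, 8}; by pigeonhole those values go to them, so strike 4, 5, 8 from box 1, box 2, box 6.
box 1's domain is down to {7}, so box 1 = 7. Eliminate 7 elsewhere: box 2.
box 2 must be 6 (only option left).
No further eliminations apply; box 6 can still be any of 9, 10.

9, 10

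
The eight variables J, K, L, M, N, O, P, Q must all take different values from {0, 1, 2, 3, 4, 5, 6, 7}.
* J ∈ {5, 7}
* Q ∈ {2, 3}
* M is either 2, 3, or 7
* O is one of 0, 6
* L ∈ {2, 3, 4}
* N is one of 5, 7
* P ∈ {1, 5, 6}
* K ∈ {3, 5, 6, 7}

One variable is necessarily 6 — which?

K

The 8 variables together cover exactly {0, 1, 2, 3, 4, 5, 6, 7} — 8 values for 8 variables — and 0 appears only in O's list, so O = 0.
Among the 7 still-open variables, 1 fits only P (and all 7 values in {1, 2, 3, 4, 5, 6, 7} must be used), so P = 1.
The 6 still-open variables together cover exactly {2, 3, 4, 5, 6, 7} — 6 values for 6 variables — and 4 appears only in L's list, so L = 4.
Among the 5 still-open variables, 6 fits only K (and all 5 values in {2, 3, 5, 6, 7} must be used), so K = 6.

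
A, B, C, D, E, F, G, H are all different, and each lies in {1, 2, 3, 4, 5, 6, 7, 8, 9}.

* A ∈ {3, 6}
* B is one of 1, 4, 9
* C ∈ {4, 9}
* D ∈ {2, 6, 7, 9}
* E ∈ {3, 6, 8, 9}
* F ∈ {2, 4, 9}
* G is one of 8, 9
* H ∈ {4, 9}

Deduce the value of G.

The 8 variables together cover exactly {1, 2, 3, 4, 6, 7, 8, 9} — 8 values for 8 variables — and 1 appears only in B's list, so B = 1.
The 7 still-open variables together cover exactly {2, 3, 4, 6, 7, 8, 9} — 7 values for 7 variables — and 7 appears only in D's list, so D = 7.
The 6 still-open variables together cover exactly {2, 3, 4, 6, 8, 9} — 6 values for 6 variables — and 2 appears only in F's list, so F = 2.
The 2 variables C and H are confined to {4, 9}, which locks those values in; drop them from E, G.
So G = 8.

8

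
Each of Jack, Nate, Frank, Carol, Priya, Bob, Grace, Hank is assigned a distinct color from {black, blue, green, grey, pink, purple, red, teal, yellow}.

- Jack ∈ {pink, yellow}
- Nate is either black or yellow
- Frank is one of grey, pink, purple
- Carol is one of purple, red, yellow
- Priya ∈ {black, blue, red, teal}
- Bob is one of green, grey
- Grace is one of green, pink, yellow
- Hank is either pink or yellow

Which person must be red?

Jack and Hank share exactly the 2 values {pink, yellow}; by pigeonhole those values go to them, so strike pink, yellow from Nate, Frank, Carol, Grace.
Nate has just one choice, so Nate = black. So Priya can't be black.
That leaves Grace = green. Strike green from Bob.
Bob must be grey (only option left). Remove grey from Frank.
Frank has just one choice, so Frank = purple. Remove purple from Carol.
So red goes to Carol.

Carol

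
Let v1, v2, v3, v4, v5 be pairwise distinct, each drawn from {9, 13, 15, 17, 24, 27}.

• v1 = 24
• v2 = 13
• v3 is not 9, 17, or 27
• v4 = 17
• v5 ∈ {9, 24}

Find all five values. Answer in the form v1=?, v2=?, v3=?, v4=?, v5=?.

v1=24, v2=13, v3=15, v4=17, v5=9

v1 has just one choice, so v1 = 24. So v3, v5 can't be 24.
v2 must be 13 (only option left). So v3 can't be 13.
v3 must be 15 (only option left).
v4's domain is down to {17}, so v4 = 17.
v5's domain is down to {9}, so v5 = 9.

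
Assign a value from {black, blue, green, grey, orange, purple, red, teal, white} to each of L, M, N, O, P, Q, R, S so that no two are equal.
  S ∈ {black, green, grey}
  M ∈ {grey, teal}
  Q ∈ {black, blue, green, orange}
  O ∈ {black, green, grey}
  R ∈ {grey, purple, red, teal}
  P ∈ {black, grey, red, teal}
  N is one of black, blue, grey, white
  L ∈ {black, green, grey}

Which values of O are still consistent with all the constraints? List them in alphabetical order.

black, green, grey

The 3 variables L, O, S are confined to {black, green, grey}, which locks those values in; drop them from M, N, P, Q, R.
M has just one choice, so M = teal. Strike teal from P, R.
That leaves P = red. Strike red from R.
R's domain is down to {purple}, so R = purple.
No further eliminations apply; O can still be any of black, green, grey.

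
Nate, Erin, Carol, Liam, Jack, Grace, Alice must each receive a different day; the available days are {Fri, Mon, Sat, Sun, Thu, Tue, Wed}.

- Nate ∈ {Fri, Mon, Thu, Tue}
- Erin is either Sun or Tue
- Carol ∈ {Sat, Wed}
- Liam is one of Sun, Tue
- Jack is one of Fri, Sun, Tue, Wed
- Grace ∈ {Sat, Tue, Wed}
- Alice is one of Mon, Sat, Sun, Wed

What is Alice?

Mon

Among the 7 variables, Thu fits only Nate (and all 7 values in {Fri, Mon, Sat, Sun, Thu, Tue, Wed} must be used), so Nate = Thu.
The 6 still-open variables draw from only 6 values {Fri, Mon, Sat, Sun, Tue, Wed}, so each is used; only Jack can be Fri, hence Jack = Fri.
Among the 5 still-open variables, Mon fits only Alice (and all 5 values in {Mon, Sat, Sun, Tue, Wed} must be used), so Alice = Mon.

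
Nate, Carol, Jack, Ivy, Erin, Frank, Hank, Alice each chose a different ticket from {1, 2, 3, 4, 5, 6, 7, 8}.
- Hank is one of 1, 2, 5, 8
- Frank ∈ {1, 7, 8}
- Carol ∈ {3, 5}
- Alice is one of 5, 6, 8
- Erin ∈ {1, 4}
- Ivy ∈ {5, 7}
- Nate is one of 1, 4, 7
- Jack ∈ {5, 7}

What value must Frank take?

8

Among the 8 variables, 2 fits only Hank (and all 8 values in {1, 2, 3, 4, 5, 6, 7, 8} must be used), so Hank = 2.
The 7 still-open variables together cover exactly {1, 3, 4, 5, 6, 7, 8} — 7 values for 7 variables — and 3 appears only in Carol's list, so Carol = 3.
The 6 still-open variables draw from only 6 values {1, 4, 5, 6, 7, 8}, so each is used; only Alice can be 6, hence Alice = 6.
Among the 5 still-open variables, 8 fits only Frank (and all 5 values in {1, 4, 5, 7, 8} must be used), so Frank = 8.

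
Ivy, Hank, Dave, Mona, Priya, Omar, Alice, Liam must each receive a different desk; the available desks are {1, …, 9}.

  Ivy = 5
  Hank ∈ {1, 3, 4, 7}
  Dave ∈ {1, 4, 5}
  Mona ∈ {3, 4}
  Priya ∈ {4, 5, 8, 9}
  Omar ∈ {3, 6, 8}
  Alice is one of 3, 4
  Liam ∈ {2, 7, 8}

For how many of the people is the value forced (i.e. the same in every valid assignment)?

Ivy must be 5 (only option left). Strike 5 from Dave, Priya.
Mona and Alice share exactly the 2 values {3, 4}; by pigeonhole those values go to them, so strike 3, 4 from Hank, Dave, Priya, Omar.
That leaves Dave = 1. Eliminate 1 elsewhere: Hank.
That leaves Hank = 7. Strike 7 from Liam.
Determined: Ivy=5, Hank=7, Dave=1. The other people each still have more than one consistent value. That makes 3.

3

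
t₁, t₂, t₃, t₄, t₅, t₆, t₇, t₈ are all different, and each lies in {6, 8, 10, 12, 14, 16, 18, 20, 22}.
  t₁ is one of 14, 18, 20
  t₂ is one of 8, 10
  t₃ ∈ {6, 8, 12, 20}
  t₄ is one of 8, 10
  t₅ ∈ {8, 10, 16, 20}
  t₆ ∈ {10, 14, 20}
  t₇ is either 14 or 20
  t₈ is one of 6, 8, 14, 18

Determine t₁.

The 8 variables draw from only 8 values {6, 8, 10, 12, 14, 16, 18, 20}, so each is used; only t₃ can be 12, hence t₃ = 12.
The 7 still-open variables together cover exactly {6, 8, 10, 14, 16, 18, 20} — 7 values for 7 variables — and 6 appears only in t₈'s list, so t₈ = 6.
The 6 still-open variables together cover exactly {8, 10, 14, 16, 18, 20} — 6 values for 6 variables — and 16 appears only in t₅'s list, so t₅ = 16.
Among the 5 still-open variables, 18 fits only t₁ (and all 5 values in {8, 10, 14, 18, 20} must be used), so t₁ = 18.

18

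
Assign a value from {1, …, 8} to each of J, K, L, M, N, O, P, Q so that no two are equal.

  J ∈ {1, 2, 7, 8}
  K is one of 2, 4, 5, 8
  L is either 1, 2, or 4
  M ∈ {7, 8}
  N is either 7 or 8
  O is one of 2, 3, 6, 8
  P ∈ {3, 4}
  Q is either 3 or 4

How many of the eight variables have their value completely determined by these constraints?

The 8 variables draw from only 8 values {1, 2, 3, 4, 5, 6, 7, 8}, so each is used; only K can be 5, hence K = 5.
Among the 7 still-open variables, 6 fits only O (and all 7 values in {1, 2, 3, 4, 6, 7, 8} must be used), so O = 6.
M and N share exactly the 2 values {7, 8}; by pigeonhole those values go to them, so strike 7, 8 from J.
P and Q between them cover only {3, 4} — a naked pair. Remove those values from L.
Determined: K=5, O=6. The other variables each still have more than one consistent value. That makes 2.

2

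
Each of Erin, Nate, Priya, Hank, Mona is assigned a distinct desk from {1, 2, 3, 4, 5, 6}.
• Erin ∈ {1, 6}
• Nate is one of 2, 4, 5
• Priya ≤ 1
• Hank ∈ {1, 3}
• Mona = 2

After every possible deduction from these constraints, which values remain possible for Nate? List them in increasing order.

4, 5

Priya's domain is down to {1}, so Priya = 1. So Erin, Hank can't be 1.
Hank has just one choice, so Hank = 3.
Mona's domain is down to {2}, so Mona = 2. Remove 2 from Nate.
Erin has just one choice, so Erin = 6.
No further eliminations apply; Nate can still be any of 4, 5.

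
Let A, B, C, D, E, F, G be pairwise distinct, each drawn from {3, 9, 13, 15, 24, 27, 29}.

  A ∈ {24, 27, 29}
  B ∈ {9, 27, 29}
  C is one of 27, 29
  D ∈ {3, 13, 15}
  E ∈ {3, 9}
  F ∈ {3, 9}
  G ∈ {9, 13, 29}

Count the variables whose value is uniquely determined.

The 7 variables together cover exactly {3, 9, 13, 15, 24, 27, 29} — 7 values for 7 variables — and 15 appears only in D's list, so D = 15.
The 6 still-open variables together cover exactly {3, 9, 13, 24, 27, 29} — 6 values for 6 variables — and 13 appears only in G's list, so G = 13.
Among the 5 still-open variables, 24 fits only A (and all 5 values in {3, 9, 24, 27, 29} must be used), so A = 24.
E and F between them cover only {3, 9} — a naked pair. Remove those values from B.
Determined: A=24, D=15, G=13. The other variables each still have more than one consistent value. That makes 3.

3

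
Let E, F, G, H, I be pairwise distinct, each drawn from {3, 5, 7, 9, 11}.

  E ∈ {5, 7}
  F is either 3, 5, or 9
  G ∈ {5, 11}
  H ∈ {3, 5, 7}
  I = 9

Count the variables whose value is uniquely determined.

2

I's domain is down to {9}, so I = 9. Remove 9 from F.
The 4 still-open variables together cover exactly {3, 5, 7, 11} — 4 values for 4 variables — and 11 appears only in G's list, so G = 11.
Determined: G=11, I=9. The other variables each still have more than one consistent value. That makes 2.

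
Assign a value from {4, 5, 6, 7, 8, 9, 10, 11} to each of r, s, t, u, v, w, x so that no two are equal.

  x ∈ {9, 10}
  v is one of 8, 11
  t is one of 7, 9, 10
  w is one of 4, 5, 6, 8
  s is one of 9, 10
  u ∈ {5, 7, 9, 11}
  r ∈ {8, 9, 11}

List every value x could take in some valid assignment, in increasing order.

s and x share exactly the 2 values {9, 10}; by pigeonhole those values go to them, so strike 9, 10 from r, t, u.
That leaves t = 7. Strike 7 from u.
r and v between them cover only {8, 11} — a naked pair. Remove those values from u, w.
That leaves u = 5. Strike 5 from w.
No further eliminations apply; x can still be any of 9, 10.

9, 10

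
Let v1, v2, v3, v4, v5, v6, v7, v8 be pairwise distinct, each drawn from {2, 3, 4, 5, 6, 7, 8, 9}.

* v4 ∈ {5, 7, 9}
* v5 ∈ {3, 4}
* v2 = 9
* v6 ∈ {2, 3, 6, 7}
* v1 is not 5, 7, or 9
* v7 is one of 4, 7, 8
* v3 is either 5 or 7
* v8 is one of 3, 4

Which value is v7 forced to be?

v2's domain is down to {9}, so v2 = 9. Remove 9 from v4.
v3 and v4 share exactly the 2 values {5, 7}; by pigeonhole those values go to them, so strike 5, 7 from v6, v7.
The 2 variables v5 and v8 are confined to {3, 4}, which locks those values in; drop them from v1, v6, v7.
So v7 = 8.

8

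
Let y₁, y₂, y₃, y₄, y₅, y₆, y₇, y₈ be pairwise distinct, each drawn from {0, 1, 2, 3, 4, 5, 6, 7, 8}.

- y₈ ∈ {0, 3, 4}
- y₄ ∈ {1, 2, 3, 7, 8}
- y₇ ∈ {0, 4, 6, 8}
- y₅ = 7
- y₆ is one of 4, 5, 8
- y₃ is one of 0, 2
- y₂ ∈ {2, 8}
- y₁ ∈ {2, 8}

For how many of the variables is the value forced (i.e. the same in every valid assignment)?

y₅ must be 7 (only option left). Strike 7 from y₄.
y₁ and y₂ share exactly the 2 values {2, 8}; by pigeonhole those values go to them, so strike 2, 8 from y₃, y₄, y₆, y₇.
That leaves y₃ = 0. Eliminate 0 elsewhere: y₇, y₈.
Determined: y₃=0, y₅=7. The other variables each still have more than one consistent value. That makes 2.

2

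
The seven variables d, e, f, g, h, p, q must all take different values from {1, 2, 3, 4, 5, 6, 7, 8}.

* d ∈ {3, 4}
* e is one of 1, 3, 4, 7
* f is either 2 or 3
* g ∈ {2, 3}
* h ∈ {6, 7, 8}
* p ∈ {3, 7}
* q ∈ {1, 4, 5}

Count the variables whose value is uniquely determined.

f and g share exactly the 2 values {2, 3}; by pigeonhole those values go to them, so strike 2, 3 from d, e, p.
That leaves d = 4. Eliminate 4 elsewhere: e, q.
p's domain is down to {7}, so p = 7. So e, h can't be 7.
e must be 1 (only option left). Strike 1 from q.
That leaves q = 5.
Determined: d=4, e=1, p=7, q=5. The other variables each still have more than one consistent value. That makes 4.

4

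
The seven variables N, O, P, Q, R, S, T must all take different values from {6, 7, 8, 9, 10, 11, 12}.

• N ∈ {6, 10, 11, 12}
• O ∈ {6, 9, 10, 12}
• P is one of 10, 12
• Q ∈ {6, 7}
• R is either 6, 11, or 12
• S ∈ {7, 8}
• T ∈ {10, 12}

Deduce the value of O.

Among the 7 variables, 8 fits only S (and all 7 values in {6, 7, 8, 9, 10, 11, 12} must be used), so S = 8.
Among the 6 still-open variables, 7 fits only Q (and all 6 values in {6, 7, 9, 10, 11, 12} must be used), so Q = 7.
The 5 still-open variables draw from only 5 values {6, 9, 10, 11, 12}, so each is used; only O can be 9, hence O = 9.

9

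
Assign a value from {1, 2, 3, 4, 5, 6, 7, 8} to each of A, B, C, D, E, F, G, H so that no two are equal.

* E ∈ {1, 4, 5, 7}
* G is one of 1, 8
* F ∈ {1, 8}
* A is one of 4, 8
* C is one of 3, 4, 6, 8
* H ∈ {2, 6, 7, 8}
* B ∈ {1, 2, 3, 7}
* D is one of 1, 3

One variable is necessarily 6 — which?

C

Among the 8 variables, 5 fits only E (and all 8 values in {1, 2, 3, 4, 5, 6, 7, 8} must be used), so E = 5.
The 2 variables F and G are confined to {1, 8}, which locks those values in; drop them from A, B, C, D, H.
A must be 4 (only option left). Remove 4 from C.
D's domain is down to {3}, so D = 3. Eliminate 3 elsewhere: B, C.
So 6 goes to C.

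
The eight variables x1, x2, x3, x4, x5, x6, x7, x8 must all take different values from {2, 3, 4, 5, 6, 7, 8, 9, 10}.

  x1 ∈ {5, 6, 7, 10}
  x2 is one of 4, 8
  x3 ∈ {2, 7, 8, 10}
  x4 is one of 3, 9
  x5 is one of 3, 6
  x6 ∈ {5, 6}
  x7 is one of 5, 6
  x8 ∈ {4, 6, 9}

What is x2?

8

x6 and x7 between them cover only {5, 6} — a naked pair. Remove those values from x1, x5, x8.
x5's domain is down to {3}, so x5 = 3. Remove 3 from x4.
That leaves x4 = 9. So x8 can't be 9.
That leaves x8 = 4. Remove 4 from x2.
So x2 = 8.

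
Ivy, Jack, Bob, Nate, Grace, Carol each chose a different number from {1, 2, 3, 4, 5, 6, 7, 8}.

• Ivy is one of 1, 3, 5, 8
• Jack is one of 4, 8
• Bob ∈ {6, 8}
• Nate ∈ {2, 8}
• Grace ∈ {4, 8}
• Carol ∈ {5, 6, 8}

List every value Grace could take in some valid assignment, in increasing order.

The 2 variables Jack and Grace are confined to {4, 8}, which locks those values in; drop them from Ivy, Bob, Nate, Carol.
Bob has just one choice, so Bob = 6. Eliminate 6 elsewhere: Carol.
Nate must be 2 (only option left).
Carol has just one choice, so Carol = 5. Strike 5 from Ivy.
No further eliminations apply; Grace can still be any of 4, 8.

4, 8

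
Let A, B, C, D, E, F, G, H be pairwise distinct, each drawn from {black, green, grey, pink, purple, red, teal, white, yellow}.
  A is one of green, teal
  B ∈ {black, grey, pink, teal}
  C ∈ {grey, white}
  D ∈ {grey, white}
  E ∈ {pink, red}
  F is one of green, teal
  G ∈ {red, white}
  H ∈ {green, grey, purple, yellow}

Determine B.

black

The 2 variables A and F are confined to {green, teal}, which locks those values in; drop them from B, H.
C and D share exactly the 2 values {grey, white}; by pigeonhole those values go to them, so strike grey, white from B, G, H.
That leaves G = red. Eliminate red elsewhere: E.
E must be pink (only option left). Eliminate pink elsewhere: B.
So B = black.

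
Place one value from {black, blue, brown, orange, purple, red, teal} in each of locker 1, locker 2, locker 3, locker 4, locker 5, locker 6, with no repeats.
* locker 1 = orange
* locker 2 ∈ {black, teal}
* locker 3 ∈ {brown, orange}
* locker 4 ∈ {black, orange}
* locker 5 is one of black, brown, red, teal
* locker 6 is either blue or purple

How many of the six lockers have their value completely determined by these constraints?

locker 1 has just one choice, so locker 1 = orange. Eliminate orange elsewhere: locker 3, locker 4.
locker 3 must be brown (only option left). Remove brown from locker 5.
locker 4's domain is down to {black}, so locker 4 = black. Strike black from locker 2, locker 5.
locker 2 must be teal (only option left). Remove teal from locker 5.
locker 5 has just one choice, so locker 5 = red.
Determined: locker 1=orange, locker 2=teal, locker 3=brown, locker 4=black, locker 5=red. The other lockers each still have more than one consistent value. That makes 5.

5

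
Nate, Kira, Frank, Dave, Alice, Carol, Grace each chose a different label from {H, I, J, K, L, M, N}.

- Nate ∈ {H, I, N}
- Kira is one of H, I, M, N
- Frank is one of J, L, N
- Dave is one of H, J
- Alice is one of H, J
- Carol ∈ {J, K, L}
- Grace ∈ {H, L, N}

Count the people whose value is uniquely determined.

3

The 7 variables draw from only 7 values {H, I, J, K, L, M, N}, so each is used; only Carol can be K, hence Carol = K.
The 6 still-open variables draw from only 6 values {H, I, J, L, M, N}, so each is used; only Kira can be M, hence Kira = M.
Among the 5 still-open variables, I fits only Nate (and all 5 values in {H, I, J, L, N} must be used), so Nate = I.
Dave and Alice between them cover only {H, J} — a naked pair. Remove those values from Frank, Grace.
Determined: Nate=I, Kira=M, Carol=K. The other people each still have more than one consistent value. That makes 3.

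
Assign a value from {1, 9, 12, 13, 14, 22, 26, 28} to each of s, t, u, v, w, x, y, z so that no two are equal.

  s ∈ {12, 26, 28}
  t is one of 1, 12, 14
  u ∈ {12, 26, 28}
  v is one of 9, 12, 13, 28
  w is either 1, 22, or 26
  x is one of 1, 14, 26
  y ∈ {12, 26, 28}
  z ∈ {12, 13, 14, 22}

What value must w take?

Among the 8 variables, 9 fits only v (and all 8 values in {1, 9, 12, 13, 14, 22, 26, 28} must be used), so v = 9.
Among the 7 still-open variables, 13 fits only z (and all 7 values in {1, 12, 13, 14, 22, 26, 28} must be used), so z = 13.
Among the 6 still-open variables, 22 fits only w (and all 6 values in {1, 12, 14, 22, 26, 28} must be used), so w = 22.

22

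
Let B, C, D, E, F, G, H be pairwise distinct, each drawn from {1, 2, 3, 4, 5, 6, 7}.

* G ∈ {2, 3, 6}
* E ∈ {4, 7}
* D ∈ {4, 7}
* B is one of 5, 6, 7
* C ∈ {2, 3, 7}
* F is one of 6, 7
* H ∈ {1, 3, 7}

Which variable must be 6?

The 7 variables draw from only 7 values {1, 2, 3, 4, 5, 6, 7}, so each is used; only H can be 1, hence H = 1.
Among the 6 still-open variables, 5 fits only B (and all 6 values in {2, 3, 4, 5, 6, 7} must be used), so B = 5.
D and E share exactly the 2 values {4, 7}; by pigeonhole those values go to them, so strike 4, 7 from C, F.
So 6 goes to F.

F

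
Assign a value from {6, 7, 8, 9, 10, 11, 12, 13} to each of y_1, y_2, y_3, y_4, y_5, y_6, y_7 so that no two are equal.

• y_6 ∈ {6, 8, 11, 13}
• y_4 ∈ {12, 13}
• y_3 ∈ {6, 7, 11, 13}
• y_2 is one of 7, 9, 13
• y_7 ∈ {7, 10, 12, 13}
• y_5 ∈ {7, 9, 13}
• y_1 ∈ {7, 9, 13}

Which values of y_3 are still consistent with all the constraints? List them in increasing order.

The 3 variables y_1, y_2, y_5 are confined to {7, 9, 13}, which locks those values in; drop them from y_3, y_4, y_6, y_7.
y_4 must be 12 (only option left). So y_7 can't be 12.
That leaves y_7 = 10.
No further eliminations apply; y_3 can still be any of 6, 11.

6, 11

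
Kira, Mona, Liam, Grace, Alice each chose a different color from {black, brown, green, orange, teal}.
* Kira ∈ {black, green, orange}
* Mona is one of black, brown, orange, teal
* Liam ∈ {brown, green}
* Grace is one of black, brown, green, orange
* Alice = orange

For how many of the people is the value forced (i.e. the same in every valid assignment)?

Alice must be orange (only option left). Strike orange from Kira, Mona, Grace.
The 4 still-open variables together cover exactly {black, brown, green, teal} — 4 values for 4 variables — and teal appears only in Mona's list, so Mona = teal.
Determined: Mona=teal, Alice=orange. The other people each still have more than one consistent value. That makes 2.

2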